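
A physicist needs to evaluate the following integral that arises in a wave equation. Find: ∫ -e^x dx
Since d/dx[e^x] = +e^x, we get -1e^x+C

Answer: -e^x+C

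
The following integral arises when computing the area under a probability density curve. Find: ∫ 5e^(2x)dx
Since d/dx[e^(2x)]=2e^(2x), we get 5/2 e^(2x) + C

Answer: (5/2)e^(2x) + C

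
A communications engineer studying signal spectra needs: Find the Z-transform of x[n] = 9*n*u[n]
Z{n*u[n]} = z/(z-1)^2
By linearity: Z{9*n*u[n]} = 9z/(z-1)^2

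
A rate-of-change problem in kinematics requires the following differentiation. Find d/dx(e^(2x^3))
Chain rule: d/dx[e^u] = e^u · u' where u = 2x^3
u' = 6x^2

Answer: 6x^2·e^(2x^3)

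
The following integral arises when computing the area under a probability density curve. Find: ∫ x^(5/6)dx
Power rule: ∫ x^(5/6) dx = x^(11/6)/(11/6)+C

Answer: (6/11)·x^(11/6)+C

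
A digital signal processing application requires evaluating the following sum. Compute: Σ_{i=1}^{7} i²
Using formula: Σ i^2=n(n+1)(2n+1)/6=7·8·15/6=140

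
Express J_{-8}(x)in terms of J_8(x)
For integer n: J_{-n}(x)=(-1)^n J_n(x)
With n=8: J_{-8}(x)=(-1)^8 J_8(x)=J_8(x)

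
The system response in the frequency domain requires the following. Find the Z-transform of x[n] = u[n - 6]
Using the time-shift property: Z{u[n-6]} = z^(-6)*z/(z-1)
= z^(-5)/(z-1)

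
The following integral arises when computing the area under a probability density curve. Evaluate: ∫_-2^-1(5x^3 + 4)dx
Step 1: Find antiderivative F(x) = (5/4)x^4+4x
Step 2: F(-1) - F(-2) = -11/4 - (12) = -59/4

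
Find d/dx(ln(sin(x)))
Chain rule: d/dx[ln(u)] = u'/u where u = sin(x)
u' = cos(x)

Answer: (cos(x))/(sin(x))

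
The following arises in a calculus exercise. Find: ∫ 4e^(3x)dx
Since d/dx[e^(3x)]=3e^(3x), we get 4/3 e^(3x) + C

Answer: (4/3)e^(3x) + C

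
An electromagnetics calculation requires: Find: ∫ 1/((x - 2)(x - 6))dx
Partial fractions: 1/((x-2)(x-6))=A/(x-2)+B/(x-6)
A=-1/4, B=1/4
∫ [-1/4· 1/(x-2)+1/4· 1/(x-6)] dx
=(1/4)[ln|x-6| - ln|x-2|]+C

Answer: (1/4)·ln|(x-6)/(x-2)|+C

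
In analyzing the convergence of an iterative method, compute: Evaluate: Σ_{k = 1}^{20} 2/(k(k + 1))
Partial fractions: 2/(k(k + 1)) = 2/k - 2/(k + 1)
Telescoping sum: 2(1 - 1/21) = 2·20/21

Answer: 40/21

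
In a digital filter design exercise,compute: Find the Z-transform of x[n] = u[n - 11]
Using the time-shift property: Z{u[n-11]}=z^(-11) * z/(z-1)
=z^(-10)/(z-1)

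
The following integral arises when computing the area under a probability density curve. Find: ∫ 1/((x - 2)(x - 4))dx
Partial fractions: 1/((x-2)(x-4)) = A/(x-2)+B/(x-4)
A = -1/2, B = 1/2
∫ [-1/2· 1/(x-2)+1/2· 1/(x-4)] dx
= (1/2)[ln|x-4| - ln|x-2|]+C

Answer: (1/2)·ln|(x-4)/(x-2)|+C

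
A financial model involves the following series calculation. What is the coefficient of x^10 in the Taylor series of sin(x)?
sin(x) has only odd powers. Coefficient of x^10 = 0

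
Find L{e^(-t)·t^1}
First shifting: L{e^(at)f(t)} = F(s-a)
L{t^1} = 1/s^2
Shift s → s+1: 1/(s+1)^2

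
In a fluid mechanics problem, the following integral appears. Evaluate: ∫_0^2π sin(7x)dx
Antiderivative: -cos(7x)/7
Evaluate at bounds: [-cos(7·2π)/7] - [-cos(7·0)/7]
= (-(1) + (1))/7 = 0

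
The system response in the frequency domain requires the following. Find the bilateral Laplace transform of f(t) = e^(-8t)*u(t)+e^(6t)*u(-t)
For e^(-8t)*u(t): L = 1/(s + 8), Re(s) > -8
For e^(6t)*u(-t): L = -1/(s-6), Re(s) < 6
Combined: F(s) = 1/(s + 8) - 1/(s-6), -8 < Re(s) < 6

Answer: 1/(s + 8) - 1/(s-6), ROC: -8 < Re(s) < 6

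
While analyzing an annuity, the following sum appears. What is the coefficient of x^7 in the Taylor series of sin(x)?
sin(x)=Σ (-1)^k x^(2k+1)/(2k+1)!
For x^7: (-1)^3/7!=-1/5040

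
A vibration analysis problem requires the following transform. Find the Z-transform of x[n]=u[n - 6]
Using the time-shift property: Z{u[n-6]}=z^(-6) * z/(z-1)
=z^(-5)/(z-1)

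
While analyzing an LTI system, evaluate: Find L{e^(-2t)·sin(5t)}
First shifting: L{e^(at)f(t)}=F(s-a)
L{sin(5t)}=5/(s² + 25)
Shift: 5/((s + 2)² + 25)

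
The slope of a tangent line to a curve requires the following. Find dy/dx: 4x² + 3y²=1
Differentiate: 8x + 6y·(dy/dx) = 0
dy/dx = -8x/(6y) = -(4/3)·(x/y)

Answer: dy/dx = -(4/3)·(x/y)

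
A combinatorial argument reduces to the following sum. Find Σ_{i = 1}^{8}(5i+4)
= 5·Σ i+4·8 = 5·36+32 = 212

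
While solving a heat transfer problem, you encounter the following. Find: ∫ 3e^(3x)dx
Since d/dx[e^(3x)]=3e^(3x), we get 1 e^(3x) + C

Answer: e^(3x) + C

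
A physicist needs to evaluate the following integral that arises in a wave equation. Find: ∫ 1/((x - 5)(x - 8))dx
Partial fractions: 1/((x-5)(x-8)) = A/(x-5) + B/(x-8)
A = -1/3, B = 1/3
∫ [-1/3· 1/(x-5) + 1/3· 1/(x-8)] dx
= (1/3)[ln|x-8| - ln|x-5|] + C

Answer: (1/3)·ln|(x-8)/(x-5)| + C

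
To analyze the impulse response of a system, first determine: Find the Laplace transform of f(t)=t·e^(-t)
L{t·e^(at)}=1/(s-a)²
L{t·e^(-t)}=1/(s+1)²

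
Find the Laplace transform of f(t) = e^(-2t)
L{e^(at)} = 1/(s-a)
L{e^(-2t)} = 1/(s + 2)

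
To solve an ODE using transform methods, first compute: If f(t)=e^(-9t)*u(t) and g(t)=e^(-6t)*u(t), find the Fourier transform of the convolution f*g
By the convolution theorem: F{f * g}=F(omega) * G(omega)
F(omega)=1/(9+j * omega), G(omega)=1/(6+j * omega)
F{f * g}=1/((9+j * omega)(6+j * omega))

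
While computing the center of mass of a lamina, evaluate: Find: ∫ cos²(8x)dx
Using identity cos²(u) = (1 + cos(2u))/2:
∫ (1 + cos(16x))/2 dx = x/2 + sin(16x)/32 + C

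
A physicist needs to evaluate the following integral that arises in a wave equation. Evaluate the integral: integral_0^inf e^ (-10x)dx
integral_0^inf e^(-10x) dx = [-1/10*e^(-10x)]_0^inf
= 0 - (-1/10) = 1/10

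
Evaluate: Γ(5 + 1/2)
Γ(n+1/2) = (2n)!√π/(4^n·n!)
= 3628800√π/(1024·120) = (945/32)·√π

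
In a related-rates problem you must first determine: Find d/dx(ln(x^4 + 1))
Chain rule: d/dx[ln(u)]=u'/u where u=x^4+1
u'=4x^3

Answer: (4x^3)/(x^4+1)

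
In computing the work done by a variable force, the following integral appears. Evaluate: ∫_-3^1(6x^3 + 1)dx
Step 1: Find antiderivative F(x)=(3/2)x^4+x
Step 2: F(1) - F(-3)=5/2 - (237/2)=-116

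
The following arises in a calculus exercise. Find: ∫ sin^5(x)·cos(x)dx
Let u = sin(x), du = cos(x) dx
∫ u^5 du = u^6/6 + C

Answer: sin^6(x)/6 + C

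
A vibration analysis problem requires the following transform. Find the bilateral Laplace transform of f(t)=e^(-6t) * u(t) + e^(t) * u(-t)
For e^(-6t)*u(t): L=1/(s+6), Re(s) > -6
For e^(t)*u(-t): L=-1/(s-1), Re(s) < 1
Combined: F(s)=1/(s+6)-1/(s-1), -6 < Re(s) < 1

Answer: 1/(s+6)-1/(s-1), ROC: -6 < Re(s) < 1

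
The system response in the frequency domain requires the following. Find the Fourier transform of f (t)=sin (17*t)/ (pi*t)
sin(W * t)/(pi * t)=(W/pi) * sinc(W * t/pi) is the impulse response of the ideal low-pass filter with cutoff W (here W=17).
Its Fourier transform is a rectangular function:
F(omega)=1 for |omega| < 17, 0 otherwise

Answer: rect(omega/34) [i.e., 1 for |omega| < 17, 0 otherwise]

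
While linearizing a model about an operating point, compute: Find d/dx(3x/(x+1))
Quotient rule: (f/g)' = (f'g - fg')/g²
f = 3x, f' = 3
g = x+1, g' = 1

Answer: (3·(x+1)-3x)/(x+1)²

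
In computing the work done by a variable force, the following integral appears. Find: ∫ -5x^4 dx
Using power rule: ∫ -5x^4 dx=-5/5 x^5+C=-x^5+C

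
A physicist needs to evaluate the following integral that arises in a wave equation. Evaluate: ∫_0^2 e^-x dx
Antiderivative: -e^-x
Evaluate: -(e^-2-1)

Answer: (e^-2-1)/(-1)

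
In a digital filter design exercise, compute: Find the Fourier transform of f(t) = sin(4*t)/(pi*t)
sin(W*t)/(pi*t) = (W/pi)*sinc(W*t/pi) is the impulse response of the ideal low-pass filter with cutoff W (here W = 4).
Its Fourier transform is a rectangular function:
F(omega) = 1 for |omega| < 4, 0 otherwise

Answer: rect(omega/8) [i.e., 1 for |omega| < 4, 0 otherwise]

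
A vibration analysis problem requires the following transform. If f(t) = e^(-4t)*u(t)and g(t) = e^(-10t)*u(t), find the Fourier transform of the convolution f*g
By the convolution theorem: F{f * g} = F(omega) * G(omega)
F(omega) = 1/(4+j * omega), G(omega) = 1/(10+j * omega)
F{f * g} = 1/((4+j * omega)(10+j * omega))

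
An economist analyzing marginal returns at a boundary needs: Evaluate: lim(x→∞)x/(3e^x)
Apply L'Hôpital 1 times (∞/∞ each time):
Eventually get 1!/(3e^x) → 0

Answer: 0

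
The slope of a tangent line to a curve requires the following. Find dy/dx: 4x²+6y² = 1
Differentiate: 8x + 12y·(dy/dx) = 0
dy/dx = -8x/(12y) = -(2/3)·(x/y)

Answer: dy/dx = -(2/3)·(x/y)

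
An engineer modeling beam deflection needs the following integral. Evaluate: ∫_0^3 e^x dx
Antiderivative: e^x
Evaluate: (e^3-1)

Answer: e^3-1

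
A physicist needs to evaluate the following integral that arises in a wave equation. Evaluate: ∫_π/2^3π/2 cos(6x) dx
Antiderivative: sin(6x)/6
Evaluate at bounds: [sin(6·3π/2)/6] - [sin(6·π/2)/6]
= ((0) - (0))/6 = 0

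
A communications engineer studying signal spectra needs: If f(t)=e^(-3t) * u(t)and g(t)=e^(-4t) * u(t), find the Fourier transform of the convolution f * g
By the convolution theorem: F{f*g}=F(omega)*G(omega)
F(omega)=1/(3+j*omega), G(omega)=1/(4+j*omega)
F{f*g}=1/((3+j*omega)(4+j*omega))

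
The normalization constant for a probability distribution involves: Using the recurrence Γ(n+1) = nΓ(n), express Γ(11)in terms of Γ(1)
Γ(11) = 10Γ(10) = 10·9Γ(9) = ... = 10!·Γ(1) = 3628800·Γ(1)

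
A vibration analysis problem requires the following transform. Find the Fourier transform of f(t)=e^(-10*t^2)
The Fourier transform of a Gaussian e^(-a * t^2) is sqrt(pi/a) * e^(-omega^2/(4a)).
With a = 10: F(omega) = sqrt(pi/10) * e^(-omega^2/40)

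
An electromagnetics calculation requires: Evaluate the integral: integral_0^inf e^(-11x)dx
integral_0^inf e^(-11x) dx = [-1/11*e^(-11x)]_0^inf
= 0 - (-1/11) = 1/11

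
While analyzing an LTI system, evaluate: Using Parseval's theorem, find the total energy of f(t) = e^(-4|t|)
Parseval's theorem: E=integral |f(t)|^2 dt=(1/2pi) integral |F(omega)|^2 domega
E=integral_{-inf}^{inf} e^(-8|t|) dt=2 * integral_0^inf e^(-8t) dt=2/(2 * 4)=1/4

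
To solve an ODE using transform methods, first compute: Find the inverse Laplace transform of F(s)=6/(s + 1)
L^(-1){6/(s-a)} = c·e^(at)
Here a = -1, c = 6

Answer: 6e^(-t)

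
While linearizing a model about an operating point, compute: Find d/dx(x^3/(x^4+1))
Quotient rule: (f/g)'=(f'g - fg')/g²
f=x^3, f'=3x^2
g=x^4+1, g'=4x^3

Answer: (3x^2·(x^4+1)-4x^6)/(x^4+1)²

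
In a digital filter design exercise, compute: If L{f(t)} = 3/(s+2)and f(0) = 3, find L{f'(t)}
L{f'(t)} = s·F(s) - f(0) = 3s/(s+2)-3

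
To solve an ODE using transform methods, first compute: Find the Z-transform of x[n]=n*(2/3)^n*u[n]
Using the property Z{n * a^n * u[n]}=az/(z-a)^2
With a=2/3: X(z)=(2/3)z/(z - 2/3)^2, |z| > 2/3

Answer: (2/3)z/(z - 2/3)^2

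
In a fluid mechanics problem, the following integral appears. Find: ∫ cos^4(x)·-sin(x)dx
Let u=cos(x), du=-sin(x) dx
∫ u^4 du=u^5/5 + C

Answer: cos^5(x)/5 + C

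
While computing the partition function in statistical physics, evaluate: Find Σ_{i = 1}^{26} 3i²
=3·n(n + 1)(2n + 1)/6=3·26·27·53/6=18603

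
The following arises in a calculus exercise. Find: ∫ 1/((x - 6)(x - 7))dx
Partial fractions: 1/((x-6)(x-7))=A/(x-6)+B/(x-7)
A=-1, B=1
∫ [-1· 1/(x-6)+1· 1/(x-7)] dx
=(1)[ln|x-7| - ln|x-6|]+C

Answer: ln|(x-7)/(x-6)|+C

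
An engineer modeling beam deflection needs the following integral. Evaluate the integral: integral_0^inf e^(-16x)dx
integral_0^inf e^(-16x) dx=[-1/16*e^(-16x)]_0^inf
=0 - (-1/16)=1/16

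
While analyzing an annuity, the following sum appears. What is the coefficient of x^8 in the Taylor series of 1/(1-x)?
1/(1-x) = Σ x^n for |x|<1
All coefficients are 1

Answer: 1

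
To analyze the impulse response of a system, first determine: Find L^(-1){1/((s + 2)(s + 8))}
Partial fractions: 1/((s+2)(s+8)) = A/(s+2)+B/(s+8)
Cover-up: A = 1/(s+8)|_{s = -2} = 1/6; B = 1/(s+2)|_{s = -8} = -1/6
L^(-1) = (1/6)e^(-2t) - (1/6)e^(-8t)

Answer: (1/6)(e^(-2t) - e^(-8t))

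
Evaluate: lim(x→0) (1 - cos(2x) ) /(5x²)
Using 1-cos(u) ≈ u²/2 for small u:
(1-cos(2x)) ≈ (2x)²/2 = 4x²/2
So limit = 4/(2·5) = 2/5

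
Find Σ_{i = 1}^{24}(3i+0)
= 3·Σ i + 0·24 = 3·300 + 0 = 900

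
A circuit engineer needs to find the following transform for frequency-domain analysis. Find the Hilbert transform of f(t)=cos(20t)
The Hilbert transform shifts each frequency component by -pi/2.
H{cos(wt)}=sin(wt)
With w=20: H{cos(20t)}=sin(20t)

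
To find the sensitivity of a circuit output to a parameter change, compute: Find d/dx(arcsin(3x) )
d/dx[arcsin(u)]=u'/√(1-u²), u=3x, u'=3

Answer: 3/√(1 - 9x²)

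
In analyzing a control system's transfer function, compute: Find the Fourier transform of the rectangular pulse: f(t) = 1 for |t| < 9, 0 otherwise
F(omega)=integral from -9 to 9 of e^(-j*omega*t) dt
=2*sin(9*omega)/omega=18*sinc(9*omega/pi)

Answer: 2*sin(9*omega)/omega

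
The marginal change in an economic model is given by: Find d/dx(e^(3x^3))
Chain rule: d/dx[e^u] = e^u · u' where u = 3x^3
u' = 9x^2

Answer: 9x^2·e^(3x^3)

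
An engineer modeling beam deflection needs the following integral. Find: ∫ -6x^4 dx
Using power rule: ∫ -6x^4 dx=-6/5 x^5+C=(-6/5)x^5+C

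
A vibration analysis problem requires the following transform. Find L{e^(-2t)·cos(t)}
First shifting: L{e^(at)f(t)}=F(s-a)
L{cos(t)}=s/(s² + 1)
Shift: (s + 2)/((s + 2)² + 1)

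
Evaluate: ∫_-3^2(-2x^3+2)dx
Step 1: Find antiderivative F(x)=(-1/2)x^4 + 2x
Step 2: F(2) - F(-3)=-4 - (-93/2)=85/2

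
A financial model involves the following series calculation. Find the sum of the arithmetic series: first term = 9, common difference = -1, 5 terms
Last term: a_n = 9 + (5 - 1)·-1 = 5
Sum = n(a_1 + a_n)/2 = 5(9 + 5)/2 = 35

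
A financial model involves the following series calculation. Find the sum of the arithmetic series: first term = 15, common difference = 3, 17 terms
Last term: a_n = 15 + (17 - 1)·3 = 63
Sum = n(a_1 + a_n)/2 = 17(15 + 63)/2 = 663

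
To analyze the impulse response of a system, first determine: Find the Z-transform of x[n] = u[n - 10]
Using the time-shift property: Z{u[n-10]} = z^(-10) * z/(z-1)
= z^(-9)/(z-1)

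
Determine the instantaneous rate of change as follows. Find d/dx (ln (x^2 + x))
Chain rule: d/dx[ln(u)] = u'/u where u = x^2+x
u' = 2x+1

Answer: (2x+1)/(x^2+x)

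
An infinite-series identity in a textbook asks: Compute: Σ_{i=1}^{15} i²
Using formula: Σ i^2 = n(n+1)(2n+1)/6 = 15·16·31/6 = 1240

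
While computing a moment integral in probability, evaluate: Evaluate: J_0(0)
J_0(0)=1 (Bessel function of first kind at origin)

Answer: 1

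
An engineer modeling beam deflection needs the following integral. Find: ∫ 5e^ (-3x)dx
Since d/dx[e^(-3x)] = -3e^(-3x), we get -5/3 e^(-3x) + C

Answer: (-5/3)e^(-3x) + C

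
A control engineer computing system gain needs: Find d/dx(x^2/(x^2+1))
Quotient rule: (f/g)'=(f'g - fg')/g²
f=x^2, f'=2x
g=x^2 + 1, g'=2x

Answer: (2x·(x^2 + 1) - 2x^3)/(x^2 + 1)²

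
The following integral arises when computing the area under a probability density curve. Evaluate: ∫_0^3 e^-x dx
Antiderivative: -e^-x
Evaluate: -(e^-3-1)

Answer: (e^-3-1)/(-1)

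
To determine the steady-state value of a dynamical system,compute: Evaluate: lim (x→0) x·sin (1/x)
Squeeze theorem: -|x| ≤ x·sin(1/x) ≤ |x|
Since x → 0 as x → 0, by squeeze theorem the limit is 0

Answer: 0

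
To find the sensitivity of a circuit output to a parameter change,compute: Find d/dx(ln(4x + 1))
Chain rule: d/dx[ln(u)]=u'/u where u=4x + 1
u'=4

Answer: (4)/(4x + 1)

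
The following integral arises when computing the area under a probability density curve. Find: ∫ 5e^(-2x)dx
Since d/dx[e^(-2x)]=-2e^(-2x), we get -5/2 e^(-2x) + C

Answer: (-5/2)e^(-2x) + C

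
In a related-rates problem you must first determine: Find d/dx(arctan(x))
d/dx[arctan(u)] = u'/(1+u²), u = x, u' = 1

Answer: 1/(1+x²)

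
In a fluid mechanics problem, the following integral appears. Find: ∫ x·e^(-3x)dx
Integration by parts: u = x, dv = e^(-3x) dx
du = dx, v = e^(-3x)/(-3)
= x·e^(-3x)/(-3) - ∫ e^(-3x)/(-3) dx
= x·e^(-3x)/(-3) - e^(-3x)/9 + C

Answer: e^(-3x)(x/(-3) - 1/9) + C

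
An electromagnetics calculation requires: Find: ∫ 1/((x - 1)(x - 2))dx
Partial fractions: 1/((x-1)(x-2)) = A/(x-1)+B/(x-2)
A = -1, B = 1
∫ [-1· 1/(x-1)+1· 1/(x-2)] dx
= (1)[ln|x-2| - ln|x-1|]+C

Answer: ln|(x-2)/(x-1)|+C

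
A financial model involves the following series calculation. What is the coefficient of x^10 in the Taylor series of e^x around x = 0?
Taylor series of e^x=Σ x^n/n!
Coefficient of x^10=1/10!=1/3628800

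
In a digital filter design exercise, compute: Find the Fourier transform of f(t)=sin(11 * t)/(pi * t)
sin(W * t)/(pi * t)=(W/pi) * sinc(W * t/pi) is the impulse response of the ideal low-pass filter with cutoff W (here W=11).
Its Fourier transform is a rectangular function:
F(omega)=1 for |omega| < 11, 0 otherwise

Answer: rect(omega/22) [i.e., 1 for |omega| < 11, 0 otherwise]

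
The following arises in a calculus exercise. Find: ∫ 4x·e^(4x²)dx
Let u = 4x², du = 8x dx
∫ (1/2)e^u du = e^u/2 + C

Answer: e^(4x²)/2 + C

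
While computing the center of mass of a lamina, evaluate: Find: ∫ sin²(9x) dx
Using identity sin²(u)=(1 - cos(2u))/2:
∫ (1 - cos(18x))/2 dx=x/2 - sin(18x)/36 + C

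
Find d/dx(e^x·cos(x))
Product rule: (fg)'=f'g+fg'
f=e^x, f'=e^x
g=cos(x), g'=-sin(x)

Answer: e^x·cos(x) - e^x·sin(x)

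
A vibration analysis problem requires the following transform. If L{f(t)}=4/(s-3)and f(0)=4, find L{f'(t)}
L{f'(t)} = s·F(s) - f(0) = 4s/(s-3)-4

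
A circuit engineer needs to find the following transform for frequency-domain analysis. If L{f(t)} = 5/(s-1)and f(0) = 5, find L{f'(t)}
L{f'(t)} = s·F(s) - f(0) = 5s/(s-1) - 5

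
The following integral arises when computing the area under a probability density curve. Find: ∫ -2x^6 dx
Using power rule: ∫ -2x^6 dx=-2/7 x^7 + C=(-2/7)x^7 + C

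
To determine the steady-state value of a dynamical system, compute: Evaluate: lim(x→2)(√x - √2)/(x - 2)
Multiply by conjugate (√x+√2)/(√x+√2):
=(x - 2)/((x - 2)(√x+√2))=1/(√x+√2)
As x → 2: 1/(2√2)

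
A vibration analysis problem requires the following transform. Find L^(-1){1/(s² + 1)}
L^(-1){w/(s² + w²)}=sin(wt)
Here w=1

Answer: sin(t)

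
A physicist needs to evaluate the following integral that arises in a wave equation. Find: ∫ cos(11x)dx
Using substitution u = 11x: ∫ cos(u) du/11 = sin(u)/11+C

Answer: (1/11)sin(11x)+C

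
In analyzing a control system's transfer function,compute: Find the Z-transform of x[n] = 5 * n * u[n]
Z{n*u[n]}=z/(z-1)^2
By linearity: Z{5*n*u[n]}=5z/(z-1)^2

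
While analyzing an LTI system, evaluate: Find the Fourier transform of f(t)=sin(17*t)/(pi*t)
sin(W*t)/(pi*t) = (W/pi)*sinc(W*t/pi) is the impulse response of the ideal low-pass filter with cutoff W (here W = 17).
Its Fourier transform is a rectangular function:
F(omega) = 1 for |omega| < 17, 0 otherwise

Answer: rect(omega/34) [i.e., 1 for |omega| < 17, 0 otherwise]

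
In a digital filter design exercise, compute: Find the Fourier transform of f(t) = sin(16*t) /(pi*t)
sin(W * t)/(pi * t)=(W/pi) * sinc(W * t/pi) is the impulse response of the ideal low-pass filter with cutoff W (here W=16).
Its Fourier transform is a rectangular function:
F(omega)=1 for |omega| < 16, 0 otherwise

Answer: rect(omega/32) [i.e., 1 for |omega| < 16, 0 otherwise]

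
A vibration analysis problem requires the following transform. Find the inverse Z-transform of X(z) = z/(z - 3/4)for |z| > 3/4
Standard pair: z/(z-a) <-> a^n*u[n] for causal signals
With a = 3/4: x[n] = (3/4)^n*u[n]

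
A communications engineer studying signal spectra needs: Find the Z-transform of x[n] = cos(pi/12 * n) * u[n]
Z{cos(w0*n)*u[n]} = z(z - cos(w0))/(z^2 - 2z*cos(w0) + 1)
With w0 = pi/12: X(z) = z(z - cos(pi/12))/(z^2 - 2z*cos(pi/12) + 1)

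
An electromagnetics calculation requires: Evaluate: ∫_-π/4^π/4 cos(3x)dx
Antiderivative: sin(3x)/3
Evaluate at bounds: [sin(3·π/4)/3] - [sin(3·-π/4)/3]
=((√2/2) - (-√2/2))/3=√2/3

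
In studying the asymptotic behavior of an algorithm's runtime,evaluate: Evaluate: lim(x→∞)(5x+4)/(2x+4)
Divide numerator and denominator by x:
lim (5+4/x)/(2+4/x) = 5/2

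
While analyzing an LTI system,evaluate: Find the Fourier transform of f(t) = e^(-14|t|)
Using the standard pair: F{e^(-a|t|)} = 2a/(a^2+omega^2)
With a = 14: F(omega) = 28/(196+omega^2)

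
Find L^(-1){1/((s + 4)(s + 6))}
Partial fractions: 1/((s+4)(s+6))=A/(s+4)+B/(s+6)
Cover-up: A=1/(s+6)|_{s=-4}=1/2; B=1/(s+4)|_{s=-6}=-1/2
L^(-1)=(1/2)e^(-4t) - (1/2)e^(-6t)

Answer: (1/2)(e^(-4t) - e^(-6t))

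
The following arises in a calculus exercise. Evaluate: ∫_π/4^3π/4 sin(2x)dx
Antiderivative: -cos(2x)/2
Evaluate at bounds: [-cos(2·3π/4)/2] - [-cos(2·π/4)/2]
=(-(0) + (0))/2=0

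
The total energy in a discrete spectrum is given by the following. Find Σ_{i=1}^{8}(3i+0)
= 3·Σ i+0·8 = 3·36+0 = 108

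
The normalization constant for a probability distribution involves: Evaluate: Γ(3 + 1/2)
Γ(n + 1/2) = (2n)!√π/(4^n·n!)
= 720√π/(64·6) = (15/8)·√π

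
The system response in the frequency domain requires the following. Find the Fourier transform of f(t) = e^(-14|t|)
Using the standard pair: F{e^(-a|t|)} = 2a/(a^2 + omega^2)
With a = 14: F(omega) = 28/(196 + omega^2)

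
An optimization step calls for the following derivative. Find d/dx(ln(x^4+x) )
Chain rule: d/dx[ln(u)] = u'/u where u = x^4 + x
u' = 4x^3 + 1

Answer: (4x^3 + 1)/(x^4 + x)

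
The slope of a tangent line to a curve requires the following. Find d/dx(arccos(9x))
d/dx[arccos(u)]=-u'/√(1-u²), u=9x, u'=9

Answer: -9/√(1-81x²)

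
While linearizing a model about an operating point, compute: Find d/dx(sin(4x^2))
Chain rule: d/dx[sin(u)] = cos(u)·u' where u = 4x^2
u' = 8x

Answer: 8x·cos(4x^2)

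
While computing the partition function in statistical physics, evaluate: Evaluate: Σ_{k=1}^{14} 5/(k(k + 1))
Partial fractions: 5/(k(k + 1)) = 5/k - 5/(k + 1)
Telescoping sum: 5(1 - 1/15) = 5·14/15

Answer: 14/3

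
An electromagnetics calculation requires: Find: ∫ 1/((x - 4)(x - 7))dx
Partial fractions: 1/((x-4)(x-7))=A/(x-4)+B/(x-7)
A=-1/3, B=1/3
∫ [-1/3· 1/(x-4)+1/3· 1/(x-7)] dx
=(1/3)[ln|x-7| - ln|x-4|]+C

Answer: (1/3)·ln|(x-7)/(x-4)|+C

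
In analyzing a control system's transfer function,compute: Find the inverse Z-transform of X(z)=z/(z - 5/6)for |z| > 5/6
Standard pair: z/(z-a) <-> a^n*u[n] for causal signals
With a=5/6: x[n]=(5/6)^n*u[n]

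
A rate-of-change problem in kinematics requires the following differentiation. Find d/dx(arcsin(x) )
d/dx[arcsin(u)] = u'/√(1-u²), u = x, u' = 1

Answer: 1/√(1-x²)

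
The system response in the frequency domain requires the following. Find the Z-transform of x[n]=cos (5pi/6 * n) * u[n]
Z{cos(w0 * n) * u[n]} = z(z - cos(w0))/(z^2 - 2z * cos(w0) + 1)
With w0 = 5pi/6: X(z) = z(z - cos(5pi/6))/(z^2 - 2z * cos(5pi/6) + 1)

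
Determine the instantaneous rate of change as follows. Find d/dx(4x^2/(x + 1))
Quotient rule: (f/g)' = (f'g - fg')/g²
f = 4x^2, f' = 8x
g = x+1, g' = 1

Answer: (8x·(x+1)-4x^2)/(x+1)²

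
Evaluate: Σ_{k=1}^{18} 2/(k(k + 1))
Partial fractions: 2/(k(k + 1)) = 2/k - 2/(k + 1)
Telescoping sum: 2(1 - 1/19) = 2·18/19

Answer: 36/19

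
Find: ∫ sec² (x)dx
Since d/dx[tan(x)] = sec²(x), integral = tan(x) + C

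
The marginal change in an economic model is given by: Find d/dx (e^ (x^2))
Chain rule: d/dx[e^u]=e^u · u' where u=x^2
u'=2x

Answer: 2x·e^(x^2)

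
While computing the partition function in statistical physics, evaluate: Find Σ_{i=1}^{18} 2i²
=2·n(n+1)(2n+1)/6=2·18·19·37/6=4218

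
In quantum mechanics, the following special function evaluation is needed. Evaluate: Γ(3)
Γ(n)=(n-1)! for positive integers
Γ(3)=2!=2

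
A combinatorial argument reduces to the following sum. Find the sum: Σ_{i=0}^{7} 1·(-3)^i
Geometric series: S=a(1 - r^n)/(1 - r)
a=1, r=-3, n=8
S=1(1 - 6561)/4=-1640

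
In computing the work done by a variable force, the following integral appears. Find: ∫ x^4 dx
Using power rule: ∫ x^4 dx=1/5 x^5 + C=(1/5)x^5 + C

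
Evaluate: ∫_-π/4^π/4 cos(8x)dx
Antiderivative: sin(8x)/8
Evaluate at bounds: [sin(8·π/4)/8] - [sin(8·-π/4)/8]
=((0) - (0))/8=0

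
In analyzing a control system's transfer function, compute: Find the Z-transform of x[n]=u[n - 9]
Using the time-shift property: Z{u[n-9]} = z^(-9) * z/(z-1)
= z^(-8)/(z-1)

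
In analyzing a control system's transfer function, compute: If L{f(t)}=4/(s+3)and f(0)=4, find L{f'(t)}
L{f'(t)} = s·F(s) - f(0) = 4s/(s+3)-4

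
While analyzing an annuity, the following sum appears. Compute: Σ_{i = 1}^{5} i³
Using formula: Σ i^3 = [n(n + 1)/2]² = [5·6/2]² = 225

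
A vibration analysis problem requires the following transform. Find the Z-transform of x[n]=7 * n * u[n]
Z{n*u[n]} = z/(z-1)^2
By linearity: Z{7*n*u[n]} = 7z/(z-1)^2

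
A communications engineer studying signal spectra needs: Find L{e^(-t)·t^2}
First shifting: L{e^(at)f(t)} = F(s-a)
L{t^2} = 2/s^3
Shift s → s+1: 2/(s+1)^3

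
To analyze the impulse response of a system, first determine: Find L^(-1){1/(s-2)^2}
L^(-1){1/(s-a)^n}=t^(n-1)·e^(at)/(n-1)!
Here a=2, n=2: t^1·e^(2t)/1

Answer: t·e^(2t)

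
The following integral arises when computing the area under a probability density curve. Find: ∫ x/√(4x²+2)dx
Let u=4x² + 2, du=8x dx
∫ (1/8)·u^(-1/2) du=√u/4 + C

Answer: √(4x² + 2)/4 + C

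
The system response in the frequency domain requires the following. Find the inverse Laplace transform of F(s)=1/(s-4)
L^(-1){1/(s-a)}=c·e^(at)
Here a=4, c=1

Answer: e^(4t)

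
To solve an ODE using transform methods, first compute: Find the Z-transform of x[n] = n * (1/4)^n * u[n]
Using the property Z{n*a^n*u[n]} = az/(z-a)^2
With a = 1/4: X(z) = (1/4)z/(z - 1/4)^2, |z| > 1/4

Answer: (1/4)z/(z - 1/4)^2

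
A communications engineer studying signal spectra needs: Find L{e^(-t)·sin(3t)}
First shifting: L{e^(at)f(t)} = F(s-a)
L{sin(3t)} = 3/(s²+9)
Shift: 3/((s+1)²+9)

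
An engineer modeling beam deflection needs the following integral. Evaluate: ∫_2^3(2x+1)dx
Step 1: Find antiderivative F(x)=x^2 + x
Step 2: F(3) - F(2)=12 - (6)=6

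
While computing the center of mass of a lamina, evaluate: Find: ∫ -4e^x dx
Since d/dx[e^x] = +e^x, we get -4e^x+C

Answer: -4e^x+C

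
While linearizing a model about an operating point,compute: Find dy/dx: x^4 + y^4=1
Differentiate: 4x^3+4y^3·(dy/dx)=0
dy/dx=-4x^3/(4y^3)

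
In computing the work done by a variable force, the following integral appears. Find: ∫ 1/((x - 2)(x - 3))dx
Partial fractions: 1/((x-2)(x-3)) = A/(x-2) + B/(x-3)
A = -1, B = 1
∫ [-1· 1/(x-2) + 1· 1/(x-3)] dx
= (1)[ln|x-3| - ln|x-2|] + C

Answer: ln|(x-3)/(x-2)| + C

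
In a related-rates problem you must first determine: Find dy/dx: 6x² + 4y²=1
Differentiate: 12x+8y·(dy/dx) = 0
dy/dx = -12x/(8y) = -(3/2)·(x/y)

Answer: dy/dx = -(3/2)·(x/y)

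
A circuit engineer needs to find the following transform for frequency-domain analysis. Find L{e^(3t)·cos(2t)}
First shifting: L{e^(at)f(t)}=F(s-a)
L{cos(2t)}=s/(s²+4)
Shift: (s-3)/((s-3)²+4)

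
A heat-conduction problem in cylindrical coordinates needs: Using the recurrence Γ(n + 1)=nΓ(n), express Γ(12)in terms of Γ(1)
Γ(12) = 11Γ(11) = 11·10Γ(10) = ... = 11!·Γ(1) = 39916800·Γ(1)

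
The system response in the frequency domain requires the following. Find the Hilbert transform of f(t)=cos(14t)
The Hilbert transform shifts each frequency component by -pi/2.
H{cos(wt)} = sin(wt)
With w = 14: H{cos(14t)} = sin(14t)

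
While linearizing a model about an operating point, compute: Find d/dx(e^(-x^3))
Chain rule: d/dx[e^u]=e^u · u' where u=-x^3
u'=-3x^2

Answer: -3x^2·e^(-x^3)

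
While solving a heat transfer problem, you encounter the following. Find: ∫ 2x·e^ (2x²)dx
Let u=2x², du=4x dx
∫ (1/2)e^u du=e^u/2 + C

Answer: e^(2x²)/2 + C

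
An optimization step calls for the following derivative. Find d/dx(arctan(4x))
d/dx[arctan(u)] = u'/(1 + u²), u = 4x, u' = 4

Answer: 4/(1 + 16x²)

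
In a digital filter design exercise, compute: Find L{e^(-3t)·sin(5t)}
First shifting: L{e^(at)f(t)}=F(s-a)
L{sin(5t)}=5/(s²+25)
Shift: 5/((s+3)²+25)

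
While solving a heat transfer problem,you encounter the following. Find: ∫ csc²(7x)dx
Since d/dx[-cot(7x)]=7csc²(7x), integral=-cot(7x)/7+C

Answer: (-1/7)cot(7x)+C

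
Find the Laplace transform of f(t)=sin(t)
L{sin(wt)} = w/(s² + w²)
L{sin(t)} = 1/(s² + 1)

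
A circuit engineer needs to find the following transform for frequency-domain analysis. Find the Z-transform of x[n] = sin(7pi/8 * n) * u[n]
Z{sin(w0 * n) * u[n]}=z * sin(w0)/(z^2 - 2z * cos(w0) + 1)
With w0=7pi/8: X(z)=z * sin(7pi/8)/(z^2 - 2z * cos(7pi/8) + 1)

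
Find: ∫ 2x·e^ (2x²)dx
Let u=2x², du=4x dx
∫ (1/2)e^u du=e^u/2+C

Answer: e^(2x²)/2+C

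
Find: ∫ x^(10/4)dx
Power rule: ∫ x^(5/2) dx = x^(7/2)/(7/2) + C

Answer: (2/7)·x^(7/2) + C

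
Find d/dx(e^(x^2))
Chain rule: d/dx[e^u] = e^u · u' where u = x^2
u' = 2x

Answer: 2x·e^(x^2)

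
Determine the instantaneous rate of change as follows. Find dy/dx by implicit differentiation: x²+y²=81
Differentiate both sides: 2x+2y·(dy/dx) = 0
Solve: dy/dx = -2x/(2y) = -x/y

Answer: dy/dx = -x/y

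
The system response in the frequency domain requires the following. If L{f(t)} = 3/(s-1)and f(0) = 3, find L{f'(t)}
L{f'(t)} = s·F(s) - f(0) = 3s/(s-1)-3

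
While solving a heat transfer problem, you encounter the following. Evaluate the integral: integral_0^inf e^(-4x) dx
integral_0^inf e^(-4x) dx=[-1/4*e^(-4x)]_0^inf
=0 - (-1/4)=1/4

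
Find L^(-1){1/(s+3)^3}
L^(-1){1/(s-a)^n} = t^(n-1)·e^(at)/(n-1)!
Here a = -3, n = 3: t^2·e^(-3t)/2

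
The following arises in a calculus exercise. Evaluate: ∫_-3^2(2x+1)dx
Step 1: Find antiderivative F(x)=x^2 + x
Step 2: F(2) - F(-3)=6 - (6)=0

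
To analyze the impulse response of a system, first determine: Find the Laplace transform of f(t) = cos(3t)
L{cos(wt)}=s/(s² + w²)
L{cos(3t)}=s/(s² + 9)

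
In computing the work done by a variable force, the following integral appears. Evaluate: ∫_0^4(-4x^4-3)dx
Step 1: Find antiderivative F(x)=(-4/5)x^5 - 3x
Step 2: F(4) - F(0)=-4156/5 - (0)=-4156/5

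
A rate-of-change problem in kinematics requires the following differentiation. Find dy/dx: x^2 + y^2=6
Differentiate: 2x + 2y·(dy/dx) = 0
dy/dx = -2x/(2y)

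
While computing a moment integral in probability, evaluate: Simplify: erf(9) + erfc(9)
By definition erfc(x)=1 - erf(x)
erf(9) + erfc(9)=erf(9) + 1 - erf(9)=1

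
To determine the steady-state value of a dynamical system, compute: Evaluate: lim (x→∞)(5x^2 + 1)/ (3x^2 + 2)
Divide numerator and denominator by x^2:
lim (5+1/x^2)/(3+2/x^2) = 5/3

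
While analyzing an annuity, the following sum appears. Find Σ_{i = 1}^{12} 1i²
= 1·n(n + 1)(2n + 1)/6 = 1·12·13·25/6 = 650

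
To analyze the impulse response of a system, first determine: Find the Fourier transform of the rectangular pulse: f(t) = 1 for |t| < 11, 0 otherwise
F(omega)=integral from -11 to 11 of e^(-j*omega*t) dt
=2*sin(11*omega)/omega=22*sinc(11*omega/pi)

Answer: 2*sin(11*omega)/omega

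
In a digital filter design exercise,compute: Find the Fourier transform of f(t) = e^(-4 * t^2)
The Fourier transform of a Gaussian e^(-a * t^2) is sqrt(pi/a) * e^(-omega^2/(4a)).
With a = 4: F(omega) = sqrt(pi)/2 * e^(-omega^2/16)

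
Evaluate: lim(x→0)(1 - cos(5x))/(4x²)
Using 1-cos(u) ≈ u²/2 for small u:
(1-cos(5x)) ≈ (5x)²/2 = 25x²/2
So limit = 25/(2·4) = 25/8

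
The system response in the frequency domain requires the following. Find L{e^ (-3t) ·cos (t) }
First shifting: L{e^(at)f(t)}=F(s-a)
L{cos(t)}=s/(s² + 1)
Shift: (s + 3)/((s + 3)² + 1)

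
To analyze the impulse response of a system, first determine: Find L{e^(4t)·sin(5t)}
First shifting: L{e^(at)f(t)} = F(s-a)
L{sin(5t)} = 5/(s²+25)
Shift: 5/((s-4)²+25)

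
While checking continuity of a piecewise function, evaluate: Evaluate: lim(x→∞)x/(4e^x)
Apply L'Hôpital 1 times (∞/∞ each time):
Eventually get 1!/(4e^x) → 0

Answer: 0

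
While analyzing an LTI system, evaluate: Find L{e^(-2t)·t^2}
First shifting: L{e^(at)f(t)} = F(s-a)
L{t^2} = 2/s^3
Shift s → s+2: 2/(s+2)^3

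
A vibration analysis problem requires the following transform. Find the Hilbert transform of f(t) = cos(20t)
The Hilbert transform shifts each frequency component by -pi/2.
H{cos(wt)}=sin(wt)
With w=20: H{cos(20t)}=sin(20t)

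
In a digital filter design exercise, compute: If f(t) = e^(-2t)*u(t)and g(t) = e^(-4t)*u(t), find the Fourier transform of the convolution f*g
By the convolution theorem: F{f*g}=F(omega)*G(omega)
F(omega)=1/(2 + j*omega), G(omega)=1/(4 + j*omega)
F{f*g}=1/((2 + j*omega)(4 + j*omega))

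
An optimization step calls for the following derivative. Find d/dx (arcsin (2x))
d/dx[arcsin(u)] = u'/√(1-u²), u = 2x, u' = 2

Answer: 2/√(1 - 4x²)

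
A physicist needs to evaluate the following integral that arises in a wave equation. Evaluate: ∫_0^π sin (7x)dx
Antiderivative: -cos(7x)/7
Evaluate at bounds: [-cos(7·π)/7] - [-cos(7·0)/7]
=(-(-1)+(1))/7=2/7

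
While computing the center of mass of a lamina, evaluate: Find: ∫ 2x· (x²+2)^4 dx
Let u=x² + 2, du=2x dx
∫ u^4 du=u^5/5 + C

Answer: (x² + 2)^5/5 + C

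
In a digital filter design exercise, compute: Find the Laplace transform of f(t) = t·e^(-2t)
L{t·e^(at)}=1/(s-a)²
L{t·e^(-2t)}=1/(s + 2)²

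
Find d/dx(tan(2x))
Chain rule: d/dx[tan(u)]=sec²(u)·u' where u=2x
u'=2

Answer: 2·sec²(2x)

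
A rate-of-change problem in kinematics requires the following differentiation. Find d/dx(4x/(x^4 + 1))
Quotient rule: (f/g)' = (f'g - fg')/g²
f = 4x, f' = 4
g = x^4+1, g' = 4x^3

Answer: (4·(x^4+1)-16x^4)/(x^4+1)²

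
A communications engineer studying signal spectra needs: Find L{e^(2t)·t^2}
First shifting: L{e^(at)f(t)} = F(s-a)
L{t^2} = 2/s^3
Shift s → s-2: 2/(s-2)^3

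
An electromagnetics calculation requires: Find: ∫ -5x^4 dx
Using power rule: ∫ -5x^4 dx = -5/5 x^5 + C = -x^5 + C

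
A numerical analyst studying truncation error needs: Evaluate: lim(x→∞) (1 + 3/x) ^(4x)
Rewrite as [(1 + 3/x)^x]^4.
lim(1 + 3/x)^x = e^3, so limit = (e^3)^4 = e^12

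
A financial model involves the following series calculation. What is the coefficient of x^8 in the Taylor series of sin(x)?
sin(x) has only odd powers. Coefficient of x^8=0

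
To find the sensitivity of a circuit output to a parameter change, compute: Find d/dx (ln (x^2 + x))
Chain rule: d/dx[ln(u)] = u'/u where u = x^2 + x
u' = 2x + 1

Answer: (2x + 1)/(x^2 + x)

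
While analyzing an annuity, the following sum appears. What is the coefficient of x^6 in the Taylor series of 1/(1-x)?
1/(1-x)=Σ x^n for |x|<1
All coefficients are 1

Answer: 1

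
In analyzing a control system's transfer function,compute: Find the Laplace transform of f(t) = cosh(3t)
L{cosh(at)} = s/(s²-a²)
L{cosh(3t)} = s/(s²-9)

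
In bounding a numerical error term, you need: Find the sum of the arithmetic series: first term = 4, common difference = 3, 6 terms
Last term: a_n=4 + (6 - 1)·3=19
Sum=n(a_1 + a_n)/2=6(4 + 19)/2=69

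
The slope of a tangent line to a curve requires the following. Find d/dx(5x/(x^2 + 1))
Quotient rule: (f/g)'=(f'g - fg')/g²
f=5x, f'=5
g=x^2+1, g'=2x

Answer: (5·(x^2+1)-10x^2)/(x^2+1)²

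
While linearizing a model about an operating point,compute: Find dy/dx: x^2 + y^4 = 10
Differentiate: 2x + 4y^3·(dy/dx) = 0
dy/dx = -2x/(4y^3)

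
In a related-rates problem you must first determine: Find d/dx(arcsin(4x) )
d/dx[arcsin(u)]=u'/√(1-u²), u=4x, u'=4

Answer: 4/√(1 - 16x²)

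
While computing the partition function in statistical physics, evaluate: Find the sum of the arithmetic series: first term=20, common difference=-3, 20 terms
Last term: a_n=20+(20-1)·-3=-37
Sum=n(a_1+a_n)/2=20(20+(-37))/2=-170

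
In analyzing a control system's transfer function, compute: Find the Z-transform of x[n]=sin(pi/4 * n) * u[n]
Z{sin(w0*n)*u[n]}=z*sin(w0)/(z^2-2z*cos(w0)+1)
With w0=pi/4: X(z)=z*sin(pi/4)/(z^2-2z*cos(pi/4)+1)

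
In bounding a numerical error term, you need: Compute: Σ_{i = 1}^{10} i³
Using formula: Σ i^3=[n(n + 1)/2]²=[10·11/2]²=3025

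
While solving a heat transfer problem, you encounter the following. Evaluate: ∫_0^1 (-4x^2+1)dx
Step 1: Find antiderivative F(x) = (-4/3)x^3 + x
Step 2: F(1) - F(0) = -1/3 - (0) = -1/3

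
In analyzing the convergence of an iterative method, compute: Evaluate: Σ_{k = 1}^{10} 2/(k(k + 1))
Partial fractions: 2/(k(k + 1)) = 2/k - 2/(k + 1)
Telescoping sum: 2(1 - 1/11) = 2·10/11

Answer: 20/11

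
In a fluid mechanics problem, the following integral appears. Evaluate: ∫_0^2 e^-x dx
Antiderivative: -e^-x
Evaluate: -(e^-2-1)

Answer: (e^-2-1)/(-1)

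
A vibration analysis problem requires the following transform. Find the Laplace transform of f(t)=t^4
L{t^n} = n!/s^(n + 1)
L{t^4} = 4!/s^5 = 24/s^5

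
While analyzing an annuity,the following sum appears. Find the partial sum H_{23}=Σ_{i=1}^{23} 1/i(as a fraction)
H_23=1 + 1/2 + 1/3 + ... + 1/23
=444316699/118982864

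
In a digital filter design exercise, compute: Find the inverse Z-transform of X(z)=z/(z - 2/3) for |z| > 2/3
Standard pair: z/(z-a) <-> a^n*u[n] for causal signals
With a = 2/3: x[n] = (2/3)^n*u[n]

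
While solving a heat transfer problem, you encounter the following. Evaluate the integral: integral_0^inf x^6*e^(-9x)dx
This is a Gamma integral. Substitute u=9x (du=9 dx):
integral_0^inf x^6 * e^(-9x) dx=(1/9^7) integral_0^inf u^6 * e^(-u) du
=Gamma(7)/9^7=6!/9^7=720/4782969

Answer: 80/531441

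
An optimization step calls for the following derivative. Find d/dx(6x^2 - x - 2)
Power rule: d/dx(ax^n)=n·a·x^(n-1)
Term by term: 12·x - 1

Answer: 12x - 1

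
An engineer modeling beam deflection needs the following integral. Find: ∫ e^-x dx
Since d/dx[e^-x]=- e^-x, we get -1e^-x + C

Answer: -e^-x + C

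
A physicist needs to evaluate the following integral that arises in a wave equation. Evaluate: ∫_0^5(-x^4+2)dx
Step 1: Find antiderivative F(x)=(-1/5)x^5+2x
Step 2: F(5) - F(0)=-615 - (0)=-615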